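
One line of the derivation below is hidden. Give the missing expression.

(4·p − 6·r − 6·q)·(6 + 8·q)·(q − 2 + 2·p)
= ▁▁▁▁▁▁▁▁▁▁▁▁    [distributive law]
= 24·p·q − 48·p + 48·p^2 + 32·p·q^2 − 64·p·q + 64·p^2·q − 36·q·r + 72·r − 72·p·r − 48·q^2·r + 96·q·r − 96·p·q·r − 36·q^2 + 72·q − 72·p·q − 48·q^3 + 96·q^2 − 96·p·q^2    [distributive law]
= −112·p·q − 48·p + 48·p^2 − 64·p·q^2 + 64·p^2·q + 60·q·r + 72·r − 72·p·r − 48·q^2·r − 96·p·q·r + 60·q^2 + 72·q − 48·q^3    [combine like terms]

After distributive law, the bracketed line is:

(24·p + 32·p·q − 36·r − 48·q·r − 36·q − 48·q^2)·(q − 2 + 2·p)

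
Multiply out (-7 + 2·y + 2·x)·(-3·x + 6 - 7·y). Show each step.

33·x - 42 + 61·y - 20·x·y - 14·y² - 6·x²

(-7 + 2·y + 2·x)·(-3·x + 6 - 7·y)
= 21·x - 42 + 49·y - 6·x·y + 12·y - 14·y² - 6·x² + 12·x - 14·x·y    [distributive law]
= 33·x - 42 + 61·y - 20·x·y - 14·y² - 6·x²    [combine like terms]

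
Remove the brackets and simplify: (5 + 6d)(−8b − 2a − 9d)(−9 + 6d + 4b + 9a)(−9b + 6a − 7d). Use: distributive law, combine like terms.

−3240b^2 + 1350ab − 6165bd + 1012b^2d + 6085abd − 2028bd^2 + 1440b^3 + 2640ab^2 − 1590a^2b + 540a^2 + 1800ad − 1512a^2d + 3795ad^2 − 540a^3 − 2835d^2 − 1512d^3 + 5880b^2d^2 + 5358abd^2 + 6444bd^3 + 1728b^3d + 3168ab^2d − 1908a^2bd − 2592a^2d^2 + 1962ad^3 − 648a^3d + 2268d^4

(5 + 6d)(−8b − 2a − 9d)(−9 + 6d + 4b + 9a)(−9b + 6a − 7d)
= (−40b − 10a − 45d − 48bd − 12ad − 54d^2)(−9 + 6d + 4b + 9a)(−9b + 6a − 7d)    [distributive law]
= (360b − 240bd − 160b^2 − 360ab + 90a − 60ad − 40ab − 90a^2 + 405d − 270d^2 − 180bd − 405ad + 432bd − 288bd^2 − 192b^2d − 432abd + 108ad − 72ad^2 − 48abd − 108a^2d + 486d^2 − 324d^3 − 216bd^2 − 486ad^2)(−9b + 6a − 7d)    [distributive law]
= (360b + 12bd − 160b^2 − 400ab + 90a − 357ad − 90a^2 + 405d + 216d^2 − 504bd^2 − 192b^2d − 480abd − 558ad^2 − 108a^2d − 324d^3)(−9b + 6a − 7d)    [combine like terms]
= −3240b^2 + 2160ab − 2520bd − 108b^2d + 72abd − 84bd^2 + 1440b^3 − 960ab^2 + 1120b^2d + 3600ab^2 − 2400a^2b + 2800abd − 810ab + 540a^2 − 630ad + 3213abd − 2142a^2d + 2499ad^2 + 810a^2b − 540a^3 + 630a^2d − 3645bd + 2430ad − 2835d^2 − 1944bd^2 + 1296ad^2 − 1512d^3 + 4536b^2d^2 − 3024abd^2 + 3528bd^3 + 1728b^3d − 1152ab^2d + 1344b^2d^2 + 4320ab^2d − 2880a^2bd + 3360abd^2 + 5022abd^2 − 3348a^2d^2 + 3906ad^3 + 972a^2bd − 648a^3d + 756a^2d^2 + 2916bd^3 − 1944ad^3 + 2268d^4    [distributive law]
= −3240b^2 + 1350ab − 6165bd + 1012b^2d + 6085abd − 2028bd^2 + 1440b^3 + 2640ab^2 − 1590a^2b + 540a^2 + 1800ad − 1512a^2d + 3795ad^2 − 540a^3 − 2835d^2 − 1512d^3 + 5880b^2d^2 + 5358abd^2 + 6444bd^3 + 1728b^3d + 3168ab^2d − 1908a^2bd − 2592a^2d^2 + 1962ad^3 − 648a^3d + 2268d^4    [combine like terms]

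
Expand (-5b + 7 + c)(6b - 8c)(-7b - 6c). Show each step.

(-5b + 7 + c)(6b - 8c)(-7b - 6c)
= (-30b^2 + 40bc + 42b - 56c + 6bc - 8c^2)(-7b - 6c)    [distributive law]
= (-30b^2 + 46bc + 42b - 56c - 8c^2)(-7b - 6c)    [combine like terms]
= 210b^3 + 180b^2c - 322b^2c - 276bc^2 - 294b^2 - 252bc + 392bc + 336c^2 + 56bc^2 + 48c^3    [distributive law]
= 210b^3 - 142b^2c - 220bc^2 - 294b^2 + 140bc + 336c^2 + 48c^3    [combine like terms]

210b^3 - 142b^2c - 220bc^2 - 294b^2 + 140bc + 336c^2 + 48c^3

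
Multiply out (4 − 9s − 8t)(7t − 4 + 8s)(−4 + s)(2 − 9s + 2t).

−352t + 2720st − 32t^2 − 4654s^2t − 992st^2 + 128 − 1152s + 3304s^2 − 3348s^3 + 999s^3t + 250s^2t^2 + 648s^4 + 448t^3 − 112st^3

(4 − 9s − 8t)(7t − 4 + 8s)(−4 + s)(2 − 9s + 2t)
= (28t − 16 + 32s − 63st + 36s − 72s^2 − 56t^2 + 32t − 64st)(−4 + s)(2 − 9s + 2t)    [distributive law]
= (60t − 16 + 68s − 127st − 72s^2 − 56t^2)(−4 + s)(2 − 9s + 2t)    [combine like terms]
= (−240t + 60st + 64 − 16s − 272s + 68s^2 + 508st − 127s^2t + 288s^2 − 72s^3 + 224t^2 − 56st^2)(2 − 9s + 2t)    [distributive law]
= (−240t + 568st + 64 − 288s + 356s^2 − 127s^2t − 72s^3 + 224t^2 − 56st^2)(2 − 9s + 2t)    [combine like terms]
= −480t + 2160st − 480t^2 + 1136st − 5112s^2t + 1136st^2 + 128 − 576s + 128t − 576s + 2592s^2 − 576st + 712s^2 − 3204s^3 + 712s^2t − 254s^2t + 1143s^3t − 254s^2t^2 − 144s^3 + 648s^4 − 144s^3t + 448t^2 − 2016st^2 + 448t^3 − 112st^2 + 504s^2t^2 − 112st^3    [distributive law]
= −352t + 2720st − 32t^2 − 4654s^2t − 992st^2 + 128 − 1152s + 3304s^2 − 3348s^3 + 999s^3t + 250s^2t^2 + 648s^4 + 448t^3 − 112st^3    [combine like terms]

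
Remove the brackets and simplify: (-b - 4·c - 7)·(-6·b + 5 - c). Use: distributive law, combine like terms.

6·b^2 + 37·b + 25·b·c - 13·c + 4·c^2 - 35

(-b - 4·c - 7)·(-6·b + 5 - c)
= 6·b^2 - 5·b + b·c + 24·b·c - 20·c + 4·c^2 + 42·b - 35 + 7·c    [distributive law]
= 6·b^2 + 37·b + 25·b·c - 13·c + 4·c^2 - 35    [combine like terms]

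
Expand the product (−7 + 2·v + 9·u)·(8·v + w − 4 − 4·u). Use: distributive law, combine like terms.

(−7 + 2·v + 9·u)·(8·v + w − 4 − 4·u)
= −56·v − 7·w + 28 + 28·u + 16·v^2 + 2·v·w − 8·v − 8·u·v + 72·u·v + 9·u·w − 36·u − 36·u^2    [distributive law]
= −64·v − 7·w + 28 − 8·u + 16·v^2 + 2·v·w + 64·u·v + 9·u·w − 36·u^2    [combine like terms]

−64·v − 7·w + 28 − 8·u + 16·v^2 + 2·v·w + 64·u·v + 9·u·w − 36·u^2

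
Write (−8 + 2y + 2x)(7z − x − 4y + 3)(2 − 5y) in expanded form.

(−8 + 2y + 2x)(7z − x − 4y + 3)(2 − 5y)
= (−56z + 8x + 32y − 24 + 14yz − 2xy − 8y² + 6y + 14xz − 2x² − 8xy + 6x)(2 − 5y)    [distributive law]
= (−56z + 14x + 38y − 24 + 14yz − 10xy − 8y² + 14xz − 2x²)(2 − 5y)    [combine like terms]
= −112z + 280yz + 28x − 70xy + 76y − 190y² − 48 + 120y + 28yz − 70y²z − 20xy + 50xy² − 16y² + 40y³ + 28xz − 70xyz − 4x² + 10x²y    [distributive law]
= −112z + 308yz + 28x − 90xy + 196y − 206y² − 48 − 70y²z + 50xy² + 40y³ + 28xz − 70xyz − 4x² + 10x²y    [combine like terms]

−112z + 308yz + 28x − 90xy + 196y − 206y² − 48 − 70y²z + 50xy² + 40y³ + 28xz − 70xyz − 4x² + 10x²y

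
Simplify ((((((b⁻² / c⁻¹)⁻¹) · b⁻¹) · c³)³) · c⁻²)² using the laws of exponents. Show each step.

((((((b⁻² / c⁻¹)⁻¹) · b⁻¹) · c³)³) · c⁻²)²
= ((((((b⁻² / c⁻¹)⁻¹) · b⁻¹) · c³)³)²) · ((c⁻²)²)    [power of a product]
= (((((b⁻² / c⁻¹)⁻¹) · b⁻¹) · c³)⁶) · ((c⁻²)²)    [power of a power]
= (((((b⁻² / c⁻¹)⁻¹) · b⁻¹)⁶) · ((c³)⁶)) · ((c⁻²)²)    [power of a product]
= (((((b⁻² / c⁻¹)⁻¹)⁶) · ((b⁻¹)⁶)) · ((c³)⁶)) · ((c⁻²)²)    [power of a product]
= ((((b⁻² / c⁻¹)⁻⁶) · ((b⁻¹)⁶)) · ((c³)⁶)) · ((c⁻²)²)    [power of a power]
= (((((b⁻²)⁻⁶) / ((c⁻¹)⁻⁶)) · ((b⁻¹)⁶)) · ((c³)⁶)) · ((c⁻²)²)    [power of a quotient]
= (((b¹² / ((c⁻¹)⁻⁶)) · ((b⁻¹)⁶)) · ((c³)⁶)) · ((c⁻²)²)    [power of a power]
= (((b¹² / c⁶) · ((b⁻¹)⁶)) · ((c³)⁶)) · ((c⁻²)²)    [power of a power]
= (((b¹² / c⁶) · b⁻⁶) · ((c³)⁶)) · ((c⁻²)²)    [power of a power]
= (((b¹² / c⁶) · b⁻⁶) · c¹⁸) · ((c⁻²)²)    [power of a power]
= (((b¹² / c⁶) · b⁻⁶) · c¹⁸) · c⁻⁴    [power of a power]
= b⁶c⁸    [quotient of powers; product of powers]

b⁶c⁸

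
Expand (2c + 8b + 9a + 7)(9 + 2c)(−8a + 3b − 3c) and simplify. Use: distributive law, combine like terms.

−499ac − 120bc − 96c^2 − 86ac^2 − 36bc^2 − 12c^3 − 333ab + 216b^2 − 74abc + 48b^2c − 648a^2 − 144a^2c − 504a + 189b − 189c

(2c + 8b + 9a + 7)(9 + 2c)(−8a + 3b − 3c)
= (18c + 4c^2 + 72b + 16bc + 81a + 18ac + 63 + 14c)(−8a + 3b − 3c)    [distributive law]
= (32c + 4c^2 + 72b + 16bc + 81a + 18ac + 63)(−8a + 3b − 3c)    [combine like terms]
= −256ac + 96bc − 96c^2 − 32ac^2 + 12bc^2 − 12c^3 − 576ab + 216b^2 − 216bc − 128abc + 48b^2c − 48bc^2 − 648a^2 + 243ab − 243ac − 144a^2c + 54abc − 54ac^2 − 504a + 189b − 189c    [distributive law]
= −499ac − 120bc − 96c^2 − 86ac^2 − 36bc^2 − 12c^3 − 333ab + 216b^2 − 74abc + 48b^2c − 648a^2 − 144a^2c − 504a + 189b − 189c    [combine like terms]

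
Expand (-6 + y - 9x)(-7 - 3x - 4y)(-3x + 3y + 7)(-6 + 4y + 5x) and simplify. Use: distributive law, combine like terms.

(-6 + y - 9x)(-7 - 3x - 4y)(-3x + 3y + 7)(-6 + 4y + 5x)
= (42 + 18x + 24y - 7y - 3xy - 4y² + 63x + 27x² + 36xy)(-3x + 3y + 7)(-6 + 4y + 5x)    [distributive law]
= (42 + 81x + 17y + 33xy - 4y² + 27x²)(-3x + 3y + 7)(-6 + 4y + 5x)    [combine like terms]
= (-126x + 126y + 294 - 243x² + 243xy + 567x - 51xy + 51y² + 119y - 99x²y + 99xy² + 231xy + 12xy² - 12y³ - 28y² - 81x³ + 81x²y + 189x²)(-6 + 4y + 5x)    [distributive law]
= (441x + 245y + 294 - 54x² + 423xy + 23y² - 18x²y + 111xy² - 12y³ - 81x³)(-6 + 4y + 5x)    [combine like terms]
= -2646x + 1764xy + 2205x² - 1470y + 980y² + 1225xy - 1764 + 1176y + 1470x + 324x² - 216x²y - 270x³ - 2538xy + 1692xy² + 2115x²y - 138y² + 92y³ + 115xy² + 108x²y - 72x²y² - 90x³y - 666xy² + 444xy³ + 555x²y² + 72y³ - 48y⁴ - 60xy³ + 486x³ - 324x³y - 405x⁴    [distributive law]
= -1176x + 451xy + 2529x² - 294y + 842y² - 1764 + 2007x²y + 216x³ + 1141xy² + 164y³ + 483x²y² - 414x³y + 384xy³ - 48y⁴ - 405x⁴    [combine like terms]

-1176x + 451xy + 2529x² - 294y + 842y² - 1764 + 2007x²y + 216x³ + 1141xy² + 164y³ + 483x²y² - 414x³y + 384xy³ - 48y⁴ - 405x⁴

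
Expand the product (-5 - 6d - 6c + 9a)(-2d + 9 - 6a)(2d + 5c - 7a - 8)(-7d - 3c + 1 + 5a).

(-5 - 6d - 6c + 9a)(-2d + 9 - 6a)(2d + 5c - 7a - 8)(-7d - 3c + 1 + 5a)
= (10d - 45 + 30a + 12d^2 - 54d + 36ad + 12cd - 54c + 36ac - 18ad + 81a - 54a^2)(2d + 5c - 7a - 8)(-7d - 3c + 1 + 5a)    [distributive law]
= (-44d - 45 + 111a + 12d^2 + 18ad + 12cd - 54c + 36ac - 54a^2)(2d + 5c - 7a - 8)(-7d - 3c + 1 + 5a)    [combine like terms]
= (-88d^2 - 220cd + 308ad + 352d - 90d - 225c + 315a + 360 + 222ad + 555ac - 777a^2 - 888a + 24d^3 + 60cd^2 - 84ad^2 - 96d^2 + 36ad^2 + 90acd - 126a^2d - 144ad + 24cd^2 + 60c^2d - 84acd - 96cd - 108cd - 270c^2 + 378ac + 432c + 72acd + 180ac^2 - 252a^2c - 288ac - 108a^2d - 270a^2c + 378a^3 + 432a^2)(-7d - 3c + 1 + 5a)    [distributive law]
= (-184d^2 - 424cd + 386ad + 262d + 207c - 573a + 360 + 645ac - 345a^2 + 24d^3 + 84cd^2 - 48ad^2 + 78acd - 234a^2d + 60c^2d - 270c^2 + 180ac^2 - 522a^2c + 378a^3)(-7d - 3c + 1 + 5a)    [combine like terms]
= 1288d^3 + 552cd^2 - 184d^2 - 920ad^2 + 2968cd^2 + 1272c^2d - 424cd - 2120acd - 2702ad^2 - 1158acd + 386ad + 1930a^2d - 1834d^2 - 786cd + 262d + 1310ad - 1449cd - 621c^2 + 207c + 1035ac + 4011ad + 1719ac - 573a - 2865a^2 - 2520d - 1080c + 360 + 1800a - 4515acd - 1935ac^2 + 645ac + 3225a^2c + 2415a^2d + 1035a^2c - 345a^2 - 1725a^3 - 168d^4 - 72cd^3 + 24d^3 + 120ad^3 - 588cd^3 - 252c^2d^2 + 84cd^2 + 420acd^2 + 336ad^3 + 144acd^2 - 48ad^2 - 240a^2d^2 - 546acd^2 - 234ac^2d + 78acd + 390a^2cd + 1638a^2d^2 + 702a^2cd - 234a^2d - 1170a^3d - 420c^2d^2 - 180c^3d + 60c^2d + 300ac^2d + 1890c^2d + 810c^3 - 270c^2 - 1350ac^2 - 1260ac^2d - 540ac^3 + 180ac^2 + 900a^2c^2 + 3654a^2cd + 1566a^2c^2 - 522a^2c - 2610a^3c - 2646a^3d - 1134a^3c + 378a^3 + 1890a^4    [distributive law]
= 1312d^3 + 3604cd^2 - 2018d^2 - 3670ad^2 + 3222c^2d - 2659cd - 7715acd + 5707ad + 4111a^2d - 2258d - 891c^2 - 873c + 3399ac + 1227a - 3210a^2 + 360 - 3105ac^2 + 3738a^2c - 1347a^3 - 168d^4 - 660cd^3 + 456ad^3 - 672c^2d^2 + 18acd^2 + 1398a^2d^2 - 1194ac^2d + 4746a^2cd - 3816a^3d - 180c^3d + 810c^3 - 540ac^3 + 2466a^2c^2 - 3744a^3c + 1890a^4    [combine like terms]

1312d^3 + 3604cd^2 - 2018d^2 - 3670ad^2 + 3222c^2d - 2659cd - 7715acd + 5707ad + 4111a^2d - 2258d - 891c^2 - 873c + 3399ac + 1227a - 3210a^2 + 360 - 3105ac^2 + 3738a^2c - 1347a^3 - 168d^4 - 660cd^3 + 456ad^3 - 672c^2d^2 + 18acd^2 + 1398a^2d^2 - 1194ac^2d + 4746a^2cd - 3816a^3d - 180c^3d + 810c^3 - 540ac^3 + 2466a^2c^2 - 3744a^3c + 1890a^4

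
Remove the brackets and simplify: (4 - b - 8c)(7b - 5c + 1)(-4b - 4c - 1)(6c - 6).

(4 - b - 8c)(7b - 5c + 1)(-4b - 4c - 1)(6c - 6)
= (28b - 20c + 4 - 7b^2 + 5bc - b - 56bc + 40c^2 - 8c)(-4b - 4c - 1)(6c - 6)    [distributive law]
= (27b - 28c + 4 - 7b^2 - 51bc + 40c^2)(-4b - 4c - 1)(6c - 6)    [combine like terms]
= (-108b^2 - 108bc - 27b + 112bc + 112c^2 + 28c - 16b - 16c - 4 + 28b^3 + 28b^2c + 7b^2 + 204b^2c + 204bc^2 + 51bc - 160bc^2 - 160c^3 - 40c^2)(6c - 6)    [distributive law]
= (-101b^2 + 55bc - 43b + 72c^2 + 12c - 4 + 28b^3 + 232b^2c + 44bc^2 - 160c^3)(6c - 6)    [combine like terms]
= -606b^2c + 606b^2 + 330bc^2 - 330bc - 258bc + 258b + 432c^3 - 432c^2 + 72c^2 - 72c - 24c + 24 + 168b^3c - 168b^3 + 1392b^2c^2 - 1392b^2c + 264bc^3 - 264bc^2 - 960c^4 + 960c^3    [distributive law]
= -1998b^2c + 606b^2 + 66bc^2 - 588bc + 258b + 1392c^3 - 360c^2 - 96c + 24 + 168b^3c - 168b^3 + 1392b^2c^2 + 264bc^3 - 960c^4    [combine like terms]

-1998b^2c + 606b^2 + 66bc^2 - 588bc + 258b + 1392c^3 - 360c^2 - 96c + 24 + 168b^3c - 168b^3 + 1392b^2c^2 + 264bc^3 - 960c^4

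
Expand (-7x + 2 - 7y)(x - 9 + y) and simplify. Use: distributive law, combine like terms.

-7x^2 + 65x - 14xy - 18 + 65y - 7y^2

(-7x + 2 - 7y)(x - 9 + y)
= -7x^2 + 63x - 7xy + 2x - 18 + 2y - 7xy + 63y - 7y^2    [distributive law]
= -7x^2 + 65x - 14xy - 18 + 65y - 7y^2    [combine like terms]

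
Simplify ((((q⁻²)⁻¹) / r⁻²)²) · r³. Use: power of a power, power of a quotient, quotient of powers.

((((q⁻²)⁻¹) / r⁻²)²) · r³
= ((((q⁻²)⁻¹)²) / ((r⁻²)²)) · r³    [power of a quotient]
= (((q⁻²)⁻²) / ((r⁻²)²)) · r³    [power of a power]
= (q⁴ / ((r⁻²)²)) · r³    [power of a power]
= (q⁴ / r⁻⁴) · r³    [power of a power]
= q⁴r⁷    [quotient of powers]

q⁴r⁷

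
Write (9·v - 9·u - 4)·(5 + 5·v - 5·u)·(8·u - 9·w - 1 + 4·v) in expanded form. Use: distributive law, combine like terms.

190·u·v - 225·v·w - 105·v + 55·v^2 - 405·v^2·w + 180·v^3 - 540·u^2·v + 810·u·v·w - 245·u^2 + 225·u·w - 135·u + 360·u^3 - 405·u^2·w + 180·w + 20

(9·v - 9·u - 4)·(5 + 5·v - 5·u)·(8·u - 9·w - 1 + 4·v)
= (45·v + 45·v^2 - 45·u·v - 45·u - 45·u·v + 45·u^2 - 20 - 20·v + 20·u)·(8·u - 9·w - 1 + 4·v)    [distributive law]
= (25·v + 45·v^2 - 90·u·v - 25·u + 45·u^2 - 20)·(8·u - 9·w - 1 + 4·v)    [combine like terms]
= 200·u·v - 225·v·w - 25·v + 100·v^2 + 360·u·v^2 - 405·v^2·w - 45·v^2 + 180·v^3 - 720·u^2·v + 810·u·v·w + 90·u·v - 360·u·v^2 - 200·u^2 + 225·u·w + 25·u - 100·u·v + 360·u^3 - 405·u^2·w - 45·u^2 + 180·u^2·v - 160·u + 180·w + 20 - 80·v    [distributive law]
= 190·u·v - 225·v·w - 105·v + 55·v^2 - 405·v^2·w + 180·v^3 - 540·u^2·v + 810·u·v·w - 245·u^2 + 225·u·w - 135·u + 360·u^3 - 405·u^2·w + 180·w + 20    [combine like terms]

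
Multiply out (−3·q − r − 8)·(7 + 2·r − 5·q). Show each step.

19·q − q·r + 15·q^2 − 23·r − 2·r^2 − 56

(−3·q − r − 8)·(7 + 2·r − 5·q)
= −21·q − 6·q·r + 15·q^2 − 7·r − 2·r^2 + 5·q·r − 56 − 16·r + 40·q    [distributive law]
= 19·q − q·r + 15·q^2 − 23·r − 2·r^2 − 56    [combine like terms]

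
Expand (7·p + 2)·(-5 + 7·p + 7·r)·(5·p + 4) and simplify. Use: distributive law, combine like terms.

(7·p + 2)·(-5 + 7·p + 7·r)·(5·p + 4)
= (-35·p + 49·p² + 49·p·r - 10 + 14·p + 14·r)·(5·p + 4)    [distributive law]
= (-21·p + 49·p² + 49·p·r - 10 + 14·r)·(5·p + 4)    [combine like terms]
= -105·p² - 84·p + 245·p³ + 196·p² + 245·p²·r + 196·p·r - 50·p - 40 + 70·p·r + 56·r    [distributive law]
= 91·p² - 134·p + 245·p³ + 245·p²·r + 266·p·r - 40 + 56·r    [combine like terms]

91·p² - 134·p + 245·p³ + 245·p²·r + 266·p·r - 40 + 56·r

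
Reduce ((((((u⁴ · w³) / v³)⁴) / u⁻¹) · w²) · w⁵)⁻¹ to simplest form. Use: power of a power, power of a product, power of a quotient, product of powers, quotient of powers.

u⁻¹⁷·v¹²·w⁻¹⁹

((((((u⁴ · w³) / v³)⁴) / u⁻¹) · w²) · w⁵)⁻¹
= ((((((u⁴ · w³) / v³)⁴) / u⁻¹) · w²)⁻¹) · ((w⁵)⁻¹)    [power of a product]
= ((((((u⁴ · w³) / v³)⁴) / u⁻¹)⁻¹) · ((w²)⁻¹)) · ((w⁵)⁻¹)    [power of a product]
= ((((((u⁴ · w³) / v³)⁴)⁻¹) / ((u⁻¹)⁻¹)) · ((w²)⁻¹)) · ((w⁵)⁻¹)    [power of a quotient]
= (((((u⁴ · w³) / v³)⁻⁴) / ((u⁻¹)⁻¹)) · ((w²)⁻¹)) · ((w⁵)⁻¹)    [power of a power]
= (((((u⁴ · w³)⁻⁴) / ((v³)⁻⁴)) / ((u⁻¹)⁻¹)) · ((w²)⁻¹)) · ((w⁵)⁻¹)    [power of a quotient]
= ((((((u⁴)⁻⁴) · ((w³)⁻⁴)) / ((v³)⁻⁴)) / ((u⁻¹)⁻¹)) · ((w²)⁻¹)) · ((w⁵)⁻¹)    [power of a product]
= ((((u⁻¹⁶ · ((w³)⁻⁴)) / ((v³)⁻⁴)) / ((u⁻¹)⁻¹)) · ((w²)⁻¹)) · ((w⁵)⁻¹)    [power of a power]
= ((((u⁻¹⁶ · w⁻¹²) / ((v³)⁻⁴)) / ((u⁻¹)⁻¹)) · ((w²)⁻¹)) · ((w⁵)⁻¹)    [power of a power]
= ((((u⁻¹⁶ · w⁻¹²) / v⁻¹²) / ((u⁻¹)⁻¹)) · ((w²)⁻¹)) · ((w⁵)⁻¹)    [power of a power]
= ((((u⁻¹⁶ · w⁻¹²) / v⁻¹²) / u) · ((w²)⁻¹)) · ((w⁵)⁻¹)    [power of a power]
= ((((u⁻¹⁶ · w⁻¹²) / v⁻¹²) / u) · w⁻²) · ((w⁵)⁻¹)    [power of a power]
= ((((u⁻¹⁶ · w⁻¹²) / v⁻¹²) / u) · w⁻²) · w⁻⁵    [power of a power]
= u⁻¹⁷·v¹²·w⁻¹⁹    [quotient of powers; product of powers]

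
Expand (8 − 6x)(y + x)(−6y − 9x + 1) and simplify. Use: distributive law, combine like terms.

(8 − 6x)(y + x)(−6y − 9x + 1)
= (8y + 8x − 6xy − 6x^2)(−6y − 9x + 1)    [distributive law]
= −48y^2 − 72xy + 8y − 48xy − 72x^2 + 8x + 36xy^2 + 54x^2y − 6xy + 36x^2y + 54x^3 − 6x^2    [distributive law]
= −48y^2 − 126xy + 8y − 78x^2 + 8x + 36xy^2 + 90x^2y + 54x^3    [combine like terms]

−48y^2 − 126xy + 8y − 78x^2 + 8x + 36xy^2 + 90x^2y + 54x^3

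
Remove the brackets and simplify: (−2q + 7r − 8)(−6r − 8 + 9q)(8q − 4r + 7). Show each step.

672q^2r − 636qr^2 + 685qr − 574q^2 + 120q − 144q^3 + 168r^3 − 262r^2 − 312r + 448

(−2q + 7r − 8)(−6r − 8 + 9q)(8q − 4r + 7)
= (12qr + 16q − 18q^2 − 42r^2 − 56r + 63qr + 48r + 64 − 72q)(8q − 4r + 7)    [distributive law]
= (75qr − 56q − 18q^2 − 42r^2 − 8r + 64)(8q − 4r + 7)    [combine like terms]
= 600q^2r − 300qr^2 + 525qr − 448q^2 + 224qr − 392q − 144q^3 + 72q^2r − 126q^2 − 336qr^2 + 168r^3 − 294r^2 − 64qr + 32r^2 − 56r + 512q − 256r + 448    [distributive law]
= 672q^2r − 636qr^2 + 685qr − 574q^2 + 120q − 144q^3 + 168r^3 − 262r^2 − 312r + 448    [combine like terms]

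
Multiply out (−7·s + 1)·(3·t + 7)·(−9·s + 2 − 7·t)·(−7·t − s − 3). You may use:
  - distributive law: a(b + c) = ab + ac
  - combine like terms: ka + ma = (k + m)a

(−7·s + 1)·(3·t + 7)·(−9·s + 2 − 7·t)·(−7·t − s − 3)
= (−21·s·t − 49·s + 3·t + 7)·(−9·s + 2 − 7·t)·(−7·t − s − 3)    [distributive law]
= (189·s^2·t − 42·s·t + 147·s·t^2 + 441·s^2 − 98·s + 343·s·t − 27·s·t + 6·t − 21·t^2 − 63·s + 14 − 49·t)·(−7·t − s − 3)    [distributive law]
= (189·s^2·t + 274·s·t + 147·s·t^2 + 441·s^2 − 161·s − 43·t − 21·t^2 + 14)·(−7·t − s − 3)    [combine like terms]
= −1323·s^2·t^2 − 189·s^3·t − 567·s^2·t − 1918·s·t^2 − 274·s^2·t − 822·s·t − 1029·s·t^3 − 147·s^2·t^2 − 441·s·t^2 − 3087·s^2·t − 441·s^3 − 1323·s^2 + 1127·s·t + 161·s^2 + 483·s + 301·t^2 + 43·s·t + 129·t + 147·t^3 + 21·s·t^2 + 63·t^2 − 98·t − 14·s − 42    [distributive law]
= −1470·s^2·t^2 − 189·s^3·t − 3928·s^2·t − 2338·s·t^2 + 348·s·t − 1029·s·t^3 − 441·s^3 − 1162·s^2 + 469·s + 364·t^2 + 31·t + 147·t^3 − 42    [combine like terms]

−1470·s^2·t^2 − 189·s^3·t − 3928·s^2·t − 2338·s·t^2 + 348·s·t − 1029·s·t^3 − 441·s^3 − 1162·s^2 + 469·s + 364·t^2 + 31·t + 147·t^3 − 42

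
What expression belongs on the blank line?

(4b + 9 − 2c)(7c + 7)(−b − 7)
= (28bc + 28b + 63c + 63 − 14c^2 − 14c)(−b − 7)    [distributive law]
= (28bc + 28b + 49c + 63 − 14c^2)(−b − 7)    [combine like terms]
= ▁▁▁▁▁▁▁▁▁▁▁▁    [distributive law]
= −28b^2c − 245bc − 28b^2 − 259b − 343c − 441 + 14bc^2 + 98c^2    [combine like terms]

After distributive law, the bracketed line is:

−28b^2c − 196bc − 28b^2 − 196b − 49bc − 343c − 63b − 441 + 14bc^2 + 98c^2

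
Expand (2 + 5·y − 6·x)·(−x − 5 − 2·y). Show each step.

28·x − 10 − 29·y + 7·x·y − 10·y^2 + 6·x^2

(2 + 5·y − 6·x)·(−x − 5 − 2·y)
= −2·x − 10 − 4·y − 5·x·y − 25·y − 10·y^2 + 6·x^2 + 30·x + 12·x·y    [distributive law]
= 28·x − 10 − 29·y + 7·x·y − 10·y^2 + 6·x^2    [combine like terms]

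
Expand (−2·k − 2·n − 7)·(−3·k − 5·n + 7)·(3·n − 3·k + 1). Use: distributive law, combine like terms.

(−2·k − 2·n − 7)·(−3·k − 5·n + 7)·(3·n − 3·k + 1)
= (6·k^2 + 10·k·n − 14·k + 6·k·n + 10·n^2 − 14·n + 21·k + 35·n − 49)·(3·n − 3·k + 1)    [distributive law]
= (6·k^2 + 16·k·n + 7·k + 10·n^2 + 21·n − 49)·(3·n − 3·k + 1)    [combine like terms]
= 18·k^2·n − 18·k^3 + 6·k^2 + 48·k·n^2 − 48·k^2·n + 16·k·n + 21·k·n − 21·k^2 + 7·k + 30·n^3 − 30·k·n^2 + 10·n^2 + 63·n^2 − 63·k·n + 21·n − 147·n + 147·k − 49    [distributive law]
= −30·k^2·n − 18·k^3 − 15·k^2 + 18·k·n^2 − 26·k·n + 154·k + 30·n^3 + 73·n^2 − 126·n − 49    [combine like terms]

−30·k^2·n − 18·k^3 − 15·k^2 + 18·k·n^2 − 26·k·n + 154·k + 30·n^3 + 73·n^2 − 126·n − 49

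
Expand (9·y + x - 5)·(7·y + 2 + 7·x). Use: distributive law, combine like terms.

63·y^2 - 17·y + 70·x·y - 33·x + 7·x^2 - 10

(9·y + x - 5)·(7·y + 2 + 7·x)
= 63·y^2 + 18·y + 63·x·y + 7·x·y + 2·x + 7·x^2 - 35·y - 10 - 35·x    [distributive law]
= 63·y^2 - 17·y + 70·x·y - 33·x + 7·x^2 - 10    [combine like terms]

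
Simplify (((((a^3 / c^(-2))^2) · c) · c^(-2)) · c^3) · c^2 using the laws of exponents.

(((((a^3 / c^(-2))^2) · c) · c^(-2)) · c^3) · c^2
= ((((((a^3)^2) / ((c^(-2))^2)) · c) · c^(-2)) · c^3) · c^2    [power of a quotient]
= ((((a^6 / ((c^(-2))^2)) · c) · c^(-2)) · c^3) · c^2    [power of a power]
= ((((a^6 / c^(-4)) · c) · c^(-2)) · c^3) · c^2    [power of a power]
= a^6c^8    [quotient of powers; product of powers]

a^6c^8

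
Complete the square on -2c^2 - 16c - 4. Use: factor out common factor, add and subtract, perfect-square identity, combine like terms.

-2c^2 - 16c - 4
= -2(c^2 + 8c) - 4    [factor out -2 from the c-terms]
= -2(c^2 + 8c + 16 - 16) - 4    [add and subtract 16 inside the bracket]
= -2(c + 4)^2 + 32 - 4    [perfect-square identity]
= -2(c + 4)^2 + 28    [combine constants]

-2(c + 4)^2 + 28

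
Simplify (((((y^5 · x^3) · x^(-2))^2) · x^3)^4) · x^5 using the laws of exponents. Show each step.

x^25y^40

(((((y^5 · x^3) · x^(-2))^2) · x^3)^4) · x^5
= (((((y^5 · x^3) · x^(-2))^2)^4) · ((x^3)^4)) · x^5    [power of a product]
= ((((y^5 · x^3) · x^(-2))^8) · ((x^3)^4)) · x^5    [power of a power]
= ((((y^5 · x^3)^8) · ((x^(-2))^8)) · ((x^3)^4)) · x^5    [power of a product]
= (((((y^5)^8) · ((x^3)^8)) · ((x^(-2))^8)) · ((x^3)^4)) · x^5    [power of a product]
= (((y^40 · ((x^3)^8)) · ((x^(-2))^8)) · ((x^3)^4)) · x^5    [power of a power]
= (((y^40 · x^24) · ((x^(-2))^8)) · ((x^3)^4)) · x^5    [power of a power]
= (((y^40 · x^24) · x^(-16)) · ((x^3)^4)) · x^5    [power of a power]
= (((y^40 · x^24) · x^(-16)) · x^12) · x^5    [power of a power]
= x^25y^40    [product of powers]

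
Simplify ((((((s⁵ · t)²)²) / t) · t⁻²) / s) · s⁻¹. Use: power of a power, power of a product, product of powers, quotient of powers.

s¹⁸·t

((((((s⁵ · t)²)²) / t) · t⁻²) / s) · s⁻¹
= (((((s⁵ · t)⁴) / t) · t⁻²) / s) · s⁻¹    [power of a power]
= ((((((s⁵)⁴) · (t⁴)) / t) · t⁻²) / s) · s⁻¹    [power of a product]
= ((((s²⁰ · (t⁴)) / t) · t⁻²) / s) · s⁻¹    [power of a power]
= s¹⁸·t    [quotient of powers; product of powers]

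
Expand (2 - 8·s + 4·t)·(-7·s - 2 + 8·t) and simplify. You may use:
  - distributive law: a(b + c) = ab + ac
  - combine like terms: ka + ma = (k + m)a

2·s - 4 + 8·t + 56·s^2 - 92·s·t + 32·t^2

(2 - 8·s + 4·t)·(-7·s - 2 + 8·t)
= -14·s - 4 + 16·t + 56·s^2 + 16·s - 64·s·t - 28·s·t - 8·t + 32·t^2    [distributive law]
= 2·s - 4 + 8·t + 56·s^2 - 92·s·t + 32·t^2    [combine like terms]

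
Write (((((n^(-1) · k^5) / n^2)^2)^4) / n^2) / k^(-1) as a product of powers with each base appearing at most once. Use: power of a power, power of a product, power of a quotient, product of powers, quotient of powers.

(((((n^(-1) · k^5) / n^2)^2)^4) / n^2) / k^(-1)
= ((((n^(-1) · k^5) / n^2)^8) / n^2) / k^(-1)    [power of a power]
= ((((n^(-1) · k^5)^8) / ((n^2)^8)) / n^2) / k^(-1)    [power of a quotient]
= (((((n^(-1))^8) · ((k^5)^8)) / ((n^2)^8)) / n^2) / k^(-1)    [power of a product]
= (((n^(-8) · ((k^5)^8)) / ((n^2)^8)) / n^2) / k^(-1)    [power of a power]
= (((n^(-8) · k^40) / ((n^2)^8)) / n^2) / k^(-1)    [power of a power]
= (((n^(-8) · k^40) / n^16) / n^2) / k^(-1)    [power of a power]
= k^41·n^(-26)    [quotient of powers; product of powers]

k^41·n^(-26)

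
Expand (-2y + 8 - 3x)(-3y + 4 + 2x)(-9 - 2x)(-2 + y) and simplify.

396y² - 54y³ + 43xy² - 12xy³ - 864y - 138xy + 66x²y - 10x²y² + 576 + 200x - 92x² - 24x³ + 12x³y

(-2y + 8 - 3x)(-3y + 4 + 2x)(-9 - 2x)(-2 + y)
= (6y² - 8y - 4xy - 24y + 32 + 16x + 9xy - 12x - 6x²)(-9 - 2x)(-2 + y)    [distributive law]
= (6y² - 32y + 5xy + 32 + 4x - 6x²)(-9 - 2x)(-2 + y)    [combine like terms]
= (-54y² - 12xy² + 288y + 64xy - 45xy - 10x²y - 288 - 64x - 36x - 8x² + 54x² + 12x³)(-2 + y)    [distributive law]
= (-54y² - 12xy² + 288y + 19xy - 10x²y - 288 - 100x + 46x² + 12x³)(-2 + y)    [combine like terms]
= 108y² - 54y³ + 24xy² - 12xy³ - 576y + 288y² - 38xy + 19xy² + 20x²y - 10x²y² + 576 - 288y + 200x - 100xy - 92x² + 46x²y - 24x³ + 12x³y    [distributive law]
= 396y² - 54y³ + 43xy² - 12xy³ - 864y - 138xy + 66x²y - 10x²y² + 576 + 200x - 92x² - 24x³ + 12x³y    [combine like terms]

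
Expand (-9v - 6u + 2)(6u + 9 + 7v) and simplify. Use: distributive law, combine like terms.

(-9v - 6u + 2)(6u + 9 + 7v)
= -54uv - 81v - 63v² - 36u² - 54u - 42uv + 12u + 18 + 14v    [distributive law]
= -96uv - 67v - 63v² - 36u² - 42u + 18    [combine like terms]

-96uv - 67v - 63v² - 36u² - 42u + 18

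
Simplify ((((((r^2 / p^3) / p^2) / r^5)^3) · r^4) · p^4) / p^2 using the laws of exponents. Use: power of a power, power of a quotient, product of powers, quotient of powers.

p^(-13)r^(-5)

((((((r^2 / p^3) / p^2) / r^5)^3) · r^4) · p^4) / p^2
= ((((((r^2 / p^3) / p^2)^3) / ((r^5)^3)) · r^4) · p^4) / p^2    [power of a quotient]
= ((((((r^2 / p^3)^3) / ((p^2)^3)) / ((r^5)^3)) · r^4) · p^4) / p^2    [power of a quotient]
= (((((((r^2)^3) / ((p^3)^3)) / ((p^2)^3)) / ((r^5)^3)) · r^4) · p^4) / p^2    [power of a quotient]
= (((((r^6 / ((p^3)^3)) / ((p^2)^3)) / ((r^5)^3)) · r^4) · p^4) / p^2    [power of a power]
= (((((r^6 / p^9) / ((p^2)^3)) / ((r^5)^3)) · r^4) · p^4) / p^2    [power of a power]
= (((((r^6 / p^9) / p^6) / ((r^5)^3)) · r^4) · p^4) / p^2    [power of a power]
= (((((r^6 / p^9) / p^6) / r^15) · r^4) · p^4) / p^2    [power of a power]
= p^(-13)r^(-5)    [quotient of powers; product of powers]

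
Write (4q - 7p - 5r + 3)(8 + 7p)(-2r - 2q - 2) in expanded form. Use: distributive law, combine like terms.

(4q - 7p - 5r + 3)(8 + 7p)(-2r - 2q - 2)
= (32q + 28pq - 56p - 49p^2 - 40r - 35pr + 24 + 21p)(-2r - 2q - 2)    [distributive law]
= (32q + 28pq - 35p - 49p^2 - 40r - 35pr + 24)(-2r - 2q - 2)    [combine like terms]
= -64qr - 64q^2 - 64q - 56pqr - 56pq^2 - 56pq + 70pr + 70pq + 70p + 98p^2r + 98p^2q + 98p^2 + 80r^2 + 80qr + 80r + 70pr^2 + 70pqr + 70pr - 48r - 48q - 48    [distributive law]
= 16qr - 64q^2 - 112q + 14pqr - 56pq^2 + 14pq + 140pr + 70p + 98p^2r + 98p^2q + 98p^2 + 80r^2 + 32r + 70pr^2 - 48    [combine like terms]

16qr - 64q^2 - 112q + 14pqr - 56pq^2 + 14pq + 140pr + 70p + 98p^2r + 98p^2q + 98p^2 + 80r^2 + 32r + 70pr^2 - 48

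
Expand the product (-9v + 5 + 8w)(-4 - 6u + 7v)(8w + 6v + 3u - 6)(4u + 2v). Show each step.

(-9v + 5 + 8w)(-4 - 6u + 7v)(8w + 6v + 3u - 6)(4u + 2v)
= (36v + 54uv - 63v^2 - 20 - 30u + 35v - 32w - 48uw + 56vw)(8w + 6v + 3u - 6)(4u + 2v)    [distributive law]
= (71v + 54uv - 63v^2 - 20 - 30u - 32w - 48uw + 56vw)(8w + 6v + 3u - 6)(4u + 2v)    [combine like terms]
= (568vw + 426v^2 + 213uv - 426v + 432uvw + 324uv^2 + 162u^2v - 324uv - 504v^2w - 378v^3 - 189uv^2 + 378v^2 - 160w - 120v - 60u + 120 - 240uw - 180uv - 90u^2 + 180u - 256w^2 - 192vw - 96uw + 192w - 384uw^2 - 288uvw - 144u^2w + 288uw + 448vw^2 + 336v^2w + 168uvw - 336vw)(4u + 2v)    [distributive law]
= (40vw + 804v^2 - 291uv - 546v + 312uvw + 135uv^2 + 162u^2v - 168v^2w - 378v^3 + 32w + 120u + 120 - 48uw - 90u^2 - 256w^2 - 384uw^2 - 144u^2w + 448vw^2)(4u + 2v)    [combine like terms]
= 160uvw + 80v^2w + 3216uv^2 + 1608v^3 - 1164u^2v - 582uv^2 - 2184uv - 1092v^2 + 1248u^2vw + 624uv^2w + 540u^2v^2 + 270uv^3 + 648u^3v + 324u^2v^2 - 672uv^2w - 336v^3w - 1512uv^3 - 756v^4 + 128uw + 64vw + 480u^2 + 240uv + 480u + 240v - 192u^2w - 96uvw - 360u^3 - 180u^2v - 1024uw^2 - 512vw^2 - 1536u^2w^2 - 768uvw^2 - 576u^3w - 288u^2vw + 1792uvw^2 + 896v^2w^2    [distributive law]
= 64uvw + 80v^2w + 2634uv^2 + 1608v^3 - 1344u^2v - 1944uv - 1092v^2 + 960u^2vw - 48uv^2w + 864u^2v^2 - 1242uv^3 + 648u^3v - 336v^3w - 756v^4 + 128uw + 64vw + 480u^2 + 480u + 240v - 192u^2w - 360u^3 - 1024uw^2 - 512vw^2 - 1536u^2w^2 + 1024uvw^2 - 576u^3w + 896v^2w^2    [combine like terms]

64uvw + 80v^2w + 2634uv^2 + 1608v^3 - 1344u^2v - 1944uv - 1092v^2 + 960u^2vw - 48uv^2w + 864u^2v^2 - 1242uv^3 + 648u^3v - 336v^3w - 756v^4 + 128uw + 64vw + 480u^2 + 480u + 240v - 192u^2w - 360u^3 - 1024uw^2 - 512vw^2 - 1536u^2w^2 + 1024uvw^2 - 576u^3w + 896v^2w^2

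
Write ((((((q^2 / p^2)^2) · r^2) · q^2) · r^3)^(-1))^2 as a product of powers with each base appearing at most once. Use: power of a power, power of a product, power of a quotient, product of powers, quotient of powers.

p^8q^(-12)r^(-10)

((((((q^2 / p^2)^2) · r^2) · q^2) · r^3)^(-1))^2
= (((((q^2 / p^2)^2) · r^2) · q^2) · r^3)^(-2)    [power of a power]
= (((((q^2 / p^2)^2) · r^2) · q^2)^(-2)) · ((r^3)^(-2))    [power of a product]
= (((((q^2 / p^2)^2) · r^2)^(-2)) · ((q^2)^(-2))) · ((r^3)^(-2))    [power of a product]
= (((((q^2 / p^2)^2)^(-2)) · ((r^2)^(-2))) · ((q^2)^(-2))) · ((r^3)^(-2))    [power of a product]
= ((((q^2 / p^2)^(-4)) · ((r^2)^(-2))) · ((q^2)^(-2))) · ((r^3)^(-2))    [power of a power]
= (((((q^2)^(-4)) / ((p^2)^(-4))) · ((r^2)^(-2))) · ((q^2)^(-2))) · ((r^3)^(-2))    [power of a quotient]
= (((q^(-8) / ((p^2)^(-4))) · ((r^2)^(-2))) · ((q^2)^(-2))) · ((r^3)^(-2))    [power of a power]
= (((q^(-8) / p^(-8)) · ((r^2)^(-2))) · ((q^2)^(-2))) · ((r^3)^(-2))    [power of a power]
= (((q^(-8) / p^(-8)) · r^(-4)) · ((q^2)^(-2))) · ((r^3)^(-2))    [power of a power]
= (((q^(-8) / p^(-8)) · r^(-4)) · q^(-4)) · ((r^3)^(-2))    [power of a power]
= (((q^(-8) / p^(-8)) · r^(-4)) · q^(-4)) · r^(-6)    [power of a power]
= p^8q^(-12)r^(-10)    [quotient of powers; product of powers]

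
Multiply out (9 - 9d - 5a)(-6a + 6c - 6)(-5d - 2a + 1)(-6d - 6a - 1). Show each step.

1494ad² - 606a²d - 2514ad - 408a³ - 582a² + 240a + 1674cd² + 2514acd + 768a²c - 186ac - 54c - 1674d² + 54 + 1620ad³ + 3168a²d² + 1908a³d - 1620cd³ - 3168acd² - 1908a²cd + 1620d³ + 360a⁴ - 360a³c

(9 - 9d - 5a)(-6a + 6c - 6)(-5d - 2a + 1)(-6d - 6a - 1)
= (-54a + 54c - 54 + 54ad - 54cd + 54d + 30a² - 30ac + 30a)(-5d - 2a + 1)(-6d - 6a - 1)    [distributive law]
= (-24a + 54c - 54 + 54ad - 54cd + 54d + 30a² - 30ac)(-5d - 2a + 1)(-6d - 6a - 1)    [combine like terms]
= (120ad + 48a² - 24a - 270cd - 108ac + 54c + 270d + 108a - 54 - 270ad² - 108a²d + 54ad + 270cd² + 108acd - 54cd - 270d² - 108ad + 54d - 150a²d - 60a³ + 30a² + 150acd + 60a²c - 30ac)(-6d - 6a - 1)    [distributive law]
= (66ad + 78a² + 84a - 324cd - 138ac + 54c + 324d - 54 - 270ad² - 258a²d + 270cd² + 258acd - 270d² - 60a³ + 60a²c)(-6d - 6a - 1)    [combine like terms]
= -396ad² - 396a²d - 66ad - 468a²d - 468a³ - 78a² - 504ad - 504a² - 84a + 1944cd² + 1944acd + 324cd + 828acd + 828a²c + 138ac - 324cd - 324ac - 54c - 1944d² - 1944ad - 324d + 324d + 324a + 54 + 1620ad³ + 1620a²d² + 270ad² + 1548a²d² + 1548a³d + 258a²d - 1620cd³ - 1620acd² - 270cd² - 1548acd² - 1548a²cd - 258acd + 1620d³ + 1620ad² + 270d² + 360a³d + 360a⁴ + 60a³ - 360a²cd - 360a³c - 60a²c    [distributive law]
= 1494ad² - 606a²d - 2514ad - 408a³ - 582a² + 240a + 1674cd² + 2514acd + 768a²c - 186ac - 54c - 1674d² + 54 + 1620ad³ + 3168a²d² + 1908a³d - 1620cd³ - 3168acd² - 1908a²cd + 1620d³ + 360a⁴ - 360a³c    [combine like terms]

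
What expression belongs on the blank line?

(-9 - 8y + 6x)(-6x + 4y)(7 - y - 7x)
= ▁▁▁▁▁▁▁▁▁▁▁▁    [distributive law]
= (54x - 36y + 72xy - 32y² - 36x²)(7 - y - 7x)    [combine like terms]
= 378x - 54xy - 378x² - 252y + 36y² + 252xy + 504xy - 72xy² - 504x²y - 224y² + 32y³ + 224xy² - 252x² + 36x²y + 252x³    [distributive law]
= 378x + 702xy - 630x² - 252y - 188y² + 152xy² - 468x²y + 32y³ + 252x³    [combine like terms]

Applying distributive law to the line above:

(54x - 36y + 48xy - 32y² - 36x² + 24xy)(7 - y - 7x)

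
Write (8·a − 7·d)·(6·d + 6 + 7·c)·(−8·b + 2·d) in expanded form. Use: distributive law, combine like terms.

−384·a·b·d + 96·a·d^2 − 384·a·b + 96·a·d − 448·a·b·c + 112·a·c·d + 336·b·d^2 − 84·d^3 + 336·b·d − 84·d^2 + 392·b·c·d − 98·c·d^2

(8·a − 7·d)·(6·d + 6 + 7·c)·(−8·b + 2·d)
= (48·a·d + 48·a + 56·a·c − 42·d^2 − 42·d − 49·c·d)·(−8·b + 2·d)    [distributive law]
= −384·a·b·d + 96·a·d^2 − 384·a·b + 96·a·d − 448·a·b·c + 112·a·c·d + 336·b·d^2 − 84·d^3 + 336·b·d − 84·d^2 + 392·b·c·d − 98·c·d^2    [distributive law]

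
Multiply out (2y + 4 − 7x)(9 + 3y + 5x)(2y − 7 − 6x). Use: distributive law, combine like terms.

(2y + 4 − 7x)(9 + 3y + 5x)(2y − 7 − 6x)
= (18y + 6y² + 10xy + 36 + 12y + 20x − 63x − 21xy − 35x²)(2y − 7 − 6x)    [distributive law]
= (30y + 6y² − 11xy + 36 − 43x − 35x²)(2y − 7 − 6x)    [combine like terms]
= 60y² − 210y − 180xy + 12y³ − 42y² − 36xy² − 22xy² + 77xy + 66x²y + 72y − 252 − 216x − 86xy + 301x + 258x² − 70x²y + 245x² + 210x³    [distributive law]
= 18y² − 138y − 189xy + 12y³ − 58xy² − 4x²y − 252 + 85x + 503x² + 210x³    [combine like terms]

18y² − 138y − 189xy + 12y³ − 58xy² − 4x²y − 252 + 85x + 503x² + 210x³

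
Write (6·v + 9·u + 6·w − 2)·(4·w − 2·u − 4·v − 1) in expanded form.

−48·u·v − 24·v^2 + 2·v + 24·u·w − 18·u^2 − 5·u + 24·w^2 − 14·w + 2

(6·v + 9·u + 6·w − 2)·(4·w − 2·u − 4·v − 1)
= 24·v·w − 12·u·v − 24·v^2 − 6·v + 36·u·w − 18·u^2 − 36·u·v − 9·u + 24·w^2 − 12·u·w − 24·v·w − 6·w − 8·w + 4·u + 8·v + 2    [distributive law]
= −48·u·v − 24·v^2 + 2·v + 24·u·w − 18·u^2 − 5·u + 24·w^2 − 14·w + 2    [combine like terms]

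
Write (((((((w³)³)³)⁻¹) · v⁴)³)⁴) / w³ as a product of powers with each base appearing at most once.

(((((((w³)³)³)⁻¹) · v⁴)³)⁴) / w³
= ((((((w³)³)³)⁻¹) · v⁴)¹²) / w³    [power of a power]
= ((((((w³)³)³)⁻¹)¹²) · ((v⁴)¹²)) / w³    [power of a product]
= (((((w³)³)³)⁻¹²) · ((v⁴)¹²)) / w³    [power of a power]
= ((((w³)³)⁻³⁶) · ((v⁴)¹²)) / w³    [power of a power]
= (((w³)⁻¹⁰⁸) · ((v⁴)¹²)) / w³    [power of a power]
= (w⁻³²⁴ · ((v⁴)¹²)) / w³    [power of a power]
= (w⁻³²⁴ · v⁴⁸) / w³    [power of a power]
= v⁴⁸w⁻³²⁷    [quotient of powers]

v⁴⁸w⁻³²⁷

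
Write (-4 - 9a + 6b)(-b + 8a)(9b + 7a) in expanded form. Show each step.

36b² - 260ab - 224a² + 471ab² - 249a²b - 504a³ - 54b³

(-4 - 9a + 6b)(-b + 8a)(9b + 7a)
= (4b - 32a + 9ab - 72a² - 6b² + 48ab)(9b + 7a)    [distributive law]
= (4b - 32a + 57ab - 72a² - 6b²)(9b + 7a)    [combine like terms]
= 36b² + 28ab - 288ab - 224a² + 513ab² + 399a²b - 648a²b - 504a³ - 54b³ - 42ab²    [distributive law]
= 36b² - 260ab - 224a² + 471ab² - 249a²b - 504a³ - 54b³    [combine like terms]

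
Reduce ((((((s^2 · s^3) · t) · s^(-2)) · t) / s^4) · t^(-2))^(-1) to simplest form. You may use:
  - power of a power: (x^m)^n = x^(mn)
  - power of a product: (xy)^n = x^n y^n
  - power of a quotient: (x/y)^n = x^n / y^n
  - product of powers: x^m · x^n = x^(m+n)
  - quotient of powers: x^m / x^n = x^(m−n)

s

((((((s^2 · s^3) · t) · s^(-2)) · t) / s^4) · t^(-2))^(-1)
= ((((((s^2 · s^3) · t) · s^(-2)) · t) / s^4)^(-1)) · ((t^(-2))^(-1))    [power of a product]
= ((((((s^2 · s^3) · t) · s^(-2)) · t)^(-1)) / ((s^4)^(-1))) · ((t^(-2))^(-1))    [power of a quotient]
= ((((((s^2 · s^3) · t) · s^(-2))^(-1)) · (t^(-1))) / ((s^4)^(-1))) · ((t^(-2))^(-1))    [power of a product]
= ((((((s^2 · s^3) · t)^(-1)) · ((s^(-2))^(-1))) · (t^(-1))) / ((s^4)^(-1))) · ((t^(-2))^(-1))    [power of a product]
= ((((((s^2 · s^3)^(-1)) · (t^(-1))) · ((s^(-2))^(-1))) · (t^(-1))) / ((s^4)^(-1))) · ((t^(-2))^(-1))    [power of a product]
= (((((((s^2)^(-1)) · ((s^3)^(-1))) · (t^(-1))) · ((s^(-2))^(-1))) · (t^(-1))) / ((s^4)^(-1))) · ((t^(-2))^(-1))    [power of a product]
= (((((s^(-2) · ((s^3)^(-1))) · (t^(-1))) · ((s^(-2))^(-1))) · (t^(-1))) / ((s^4)^(-1))) · ((t^(-2))^(-1))    [power of a power]
= (((((s^(-2) · s^(-3)) · (t^(-1))) · ((s^(-2))^(-1))) · (t^(-1))) / ((s^4)^(-1))) · ((t^(-2))^(-1))    [power of a power]
= ((((s^(-5) · (t^(-1))) · ((s^(-2))^(-1))) · (t^(-1))) / ((s^4)^(-1))) · ((t^(-2))^(-1))    [product of powers]
= ((((s^(-5) · t^(-1)) · s^2) · (t^(-1))) / ((s^4)^(-1))) · ((t^(-2))^(-1))    [power of a power]
= ((((s^(-5) · t^(-1)) · s^2) · t^(-1)) / s^(-4)) · ((t^(-2))^(-1))    [power of a power]
= ((((s^(-5) · t^(-1)) · s^2) · t^(-1)) / s^(-4)) · t^2    [power of a power]
= s    [quotient of powers; product of powers]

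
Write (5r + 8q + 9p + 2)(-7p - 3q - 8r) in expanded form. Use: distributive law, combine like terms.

-107pr - 79qr - 40r² - 83pq - 24q² - 63p² - 14p - 6q - 16r

(5r + 8q + 9p + 2)(-7p - 3q - 8r)
= -35pr - 15qr - 40r² - 56pq - 24q² - 64qr - 63p² - 27pq - 72pr - 14p - 6q - 16r    [distributive law]
= -107pr - 79qr - 40r² - 83pq - 24q² - 63p² - 14p - 6q - 16r    [combine like terms]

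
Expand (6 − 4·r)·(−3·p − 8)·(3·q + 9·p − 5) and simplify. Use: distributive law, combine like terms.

−54·p·q − 162·p^2 − 342·p − 144·q + 240 + 36·p·q·r + 108·p^2·r + 228·p·r + 96·q·r − 160·r

(6 − 4·r)·(−3·p − 8)·(3·q + 9·p − 5)
= (−18·p − 48 + 12·p·r + 32·r)·(3·q + 9·p − 5)    [distributive law]
= −54·p·q − 162·p^2 + 90·p − 144·q − 432·p + 240 + 36·p·q·r + 108·p^2·r − 60·p·r + 96·q·r + 288·p·r − 160·r    [distributive law]
= −54·p·q − 162·p^2 − 342·p − 144·q + 240 + 36·p·q·r + 108·p^2·r + 228·p·r + 96·q·r − 160·r    [combine like terms]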